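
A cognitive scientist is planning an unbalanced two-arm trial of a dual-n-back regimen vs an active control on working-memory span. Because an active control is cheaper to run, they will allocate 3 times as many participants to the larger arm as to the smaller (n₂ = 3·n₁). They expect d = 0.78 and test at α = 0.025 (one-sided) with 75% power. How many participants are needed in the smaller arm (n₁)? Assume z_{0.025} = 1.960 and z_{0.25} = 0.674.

With allocation ratio k = n₂/n₁ = 3, Var(x̄₁−x̄₂) = σ²(1/n₁ + 1/(k·n₁)) = σ²·(k+1)/(k·n₁).
So n₁ = (1 + 1/k)·((z_{α} + z_β)/d)² = 1.333 × (2.634/0.78)².
n₁ = 1.333 × 11.40 = 15.2.
Round up: n₁ = 16, giving n₂ = 3 × 16 = 48.

n₁ = 16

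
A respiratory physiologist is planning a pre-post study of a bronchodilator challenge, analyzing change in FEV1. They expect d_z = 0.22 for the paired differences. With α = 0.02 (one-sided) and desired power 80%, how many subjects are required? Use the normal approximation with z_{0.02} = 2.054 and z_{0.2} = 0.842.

n = 174 pairs

For a paired (one-sample on differences) test: n = ((z_{α} + z_β) / d)².
z_{α} + z_β = 2.054 + 0.842 = 2.896.
n = (2.896 / 0.22)² = 13.164² = 173.28.
Round up.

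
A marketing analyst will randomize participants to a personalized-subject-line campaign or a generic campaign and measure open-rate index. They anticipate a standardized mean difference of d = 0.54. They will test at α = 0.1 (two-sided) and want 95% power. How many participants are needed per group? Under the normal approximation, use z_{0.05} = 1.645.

n = 75 per group

For two independent groups with equal n: n = 2·((z_{α/2} + z_β) / d)².
z_{α/2} + z_β = 1.645 + 1.645 = 3.290.
n = 2 × (3.290 / 0.54)² = 2 × 6.093² = 2 × 37.12 = 74.2.
Round up to the next whole participant.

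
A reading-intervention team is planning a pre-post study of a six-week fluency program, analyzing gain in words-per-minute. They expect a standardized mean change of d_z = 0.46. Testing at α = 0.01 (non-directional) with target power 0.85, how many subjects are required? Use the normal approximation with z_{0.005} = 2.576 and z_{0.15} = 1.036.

For a paired (one-sample on differences) test: n = ((z_{α/2} + z_β) / d)².
z_{α/2} + z_β = 2.576 + 1.036 = 3.612.
n = (3.612 / 0.46)² = 7.852² = 61.66.
Round up.

n = 62 pairs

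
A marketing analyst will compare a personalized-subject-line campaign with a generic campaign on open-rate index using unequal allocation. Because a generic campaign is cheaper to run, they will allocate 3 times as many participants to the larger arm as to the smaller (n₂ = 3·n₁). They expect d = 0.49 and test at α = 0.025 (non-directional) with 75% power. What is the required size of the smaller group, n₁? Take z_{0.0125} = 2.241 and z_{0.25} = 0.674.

With allocation ratio k = n₂/n₁ = 3, Var(x̄₁−x̄₂) = σ²(1/n₁ + 1/(k·n₁)) = σ²·(k+1)/(k·n₁).
So n₁ = (1 + 1/k)·((z_{α/2} + z_β)/d)² = 1.333 × (2.915/0.49)².
n₁ = 1.333 × 35.39 = 47.2.
Round up: n₁ = 48, giving n₂ = 3 × 48 = 144.

n₁ = 48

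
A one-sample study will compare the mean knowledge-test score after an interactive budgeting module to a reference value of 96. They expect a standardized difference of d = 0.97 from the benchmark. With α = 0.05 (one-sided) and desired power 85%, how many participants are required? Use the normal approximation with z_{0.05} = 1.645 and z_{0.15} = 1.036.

For a one-sample test: n = ((z_{α} + z_β) / d)².
z_{α} + z_β = 1.645 + 1.036 = 2.681.
n = (2.681 / 0.97)² = 2.764² = 7.64.
Round up.

n = 8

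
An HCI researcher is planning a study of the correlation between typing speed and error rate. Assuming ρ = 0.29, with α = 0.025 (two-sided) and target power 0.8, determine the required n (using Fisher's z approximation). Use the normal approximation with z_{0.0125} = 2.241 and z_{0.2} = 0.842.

Fisher's z: C = ½·ln((1+r)/(1−r)) = ½·ln(1.8169) = 0.2986.
n = ((z_{α/2} + z_β)/C)² + 3.
(2.241 + 0.842) / 0.2986 = 3.083 / 0.2986 = 10.325.
n = 10.325² + 3 = 106.60 + 3 = 109.6.
Round up.

n = 110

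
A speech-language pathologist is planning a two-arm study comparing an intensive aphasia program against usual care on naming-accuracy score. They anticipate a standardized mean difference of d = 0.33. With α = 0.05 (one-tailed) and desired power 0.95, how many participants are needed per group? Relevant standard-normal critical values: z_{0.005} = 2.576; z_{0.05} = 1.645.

n = 199 per group

For two independent groups with equal n: n = 2·((z_{α} + z_β) / d)².
z_{α} + z_β = 1.645 + 1.645 = 3.290.
n = 2 × (3.290 / 0.33)² = 2 × 9.970² = 2 × 99.39 = 198.8.
Round up to the next whole participant.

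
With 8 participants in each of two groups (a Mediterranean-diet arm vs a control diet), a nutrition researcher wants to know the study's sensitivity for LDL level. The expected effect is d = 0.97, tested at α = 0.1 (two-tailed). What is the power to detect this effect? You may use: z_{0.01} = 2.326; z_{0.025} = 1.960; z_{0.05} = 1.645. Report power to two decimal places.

power ≈ 0.62

For two equal groups, power = Φ(d·√(n/2) − z_{α/2}).
d·√(n/2) = 0.97 × √(8/2) = 0.97 × 2.000 = 1.940.
z_β = 1.940 − 1.645 = 0.295.
Power = Φ(0.295) = 0.616.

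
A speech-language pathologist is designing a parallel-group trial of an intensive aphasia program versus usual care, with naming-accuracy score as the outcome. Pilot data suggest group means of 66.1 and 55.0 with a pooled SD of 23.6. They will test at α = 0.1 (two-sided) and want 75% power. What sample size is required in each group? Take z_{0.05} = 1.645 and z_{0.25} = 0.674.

n = 49 per group

Cohen's d = |M₁ − M₂| / SD_pooled = |66.1 − 55.0| / 23.6 = 11.1 / 23.6 = 0.470.
For two independent groups with equal n: n = 2·((z_{α/2} + z_β) / d)².
z_{α/2} + z_β = 1.645 + 0.674 = 2.319.
n = 2 × (2.319 / 0.470)² = 2 × 4.934² = 2 × 24.34 = 48.7.
Round up to the next whole participant.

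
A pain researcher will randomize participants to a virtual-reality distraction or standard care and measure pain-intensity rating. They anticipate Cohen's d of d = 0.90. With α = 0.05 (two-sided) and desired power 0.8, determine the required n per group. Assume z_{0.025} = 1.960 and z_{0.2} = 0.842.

For two independent groups with equal n: n = 2·((z_{α/2} + z_β) / d)².
z_{α/2} + z_β = 1.960 + 0.842 = 2.802.
n = 2 × (2.802 / 0.90)² = 2 × 3.113² = 2 × 9.69 = 19.4.
Round up to the next whole participant.

n = 20 per group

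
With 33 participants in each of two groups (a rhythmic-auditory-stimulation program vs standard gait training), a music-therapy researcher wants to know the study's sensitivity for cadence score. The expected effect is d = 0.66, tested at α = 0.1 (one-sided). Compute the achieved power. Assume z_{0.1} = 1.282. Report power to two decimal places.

For two equal groups, power = Φ(d·√(n/2) − z_{α}).
d·√(n/2) = 0.66 × √(33/2) = 0.66 × 4.062 = 2.681.
z_β = 2.681 − 1.282 = 1.399.
Power = Φ(1.399) = 0.919.

power ≈ 0.92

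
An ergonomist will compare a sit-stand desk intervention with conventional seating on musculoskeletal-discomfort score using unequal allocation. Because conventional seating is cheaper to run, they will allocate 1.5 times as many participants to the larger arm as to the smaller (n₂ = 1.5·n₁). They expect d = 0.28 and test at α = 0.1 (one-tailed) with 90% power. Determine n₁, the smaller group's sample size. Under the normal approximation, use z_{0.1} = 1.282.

With allocation ratio k = n₂/n₁ = 1.5, Var(x̄₁−x̄₂) = σ²(1/n₁ + 1/(k·n₁)) = σ²·(k+1)/(k·n₁).
So n₁ = (1 + 1/k)·((z_{α} + z_β)/d)² = 1.667 × (2.564/0.28)².
n₁ = 1.667 × 83.85 = 139.8.
Round up: n₁ = 140, giving n₂ = 1.5 × 140 = 210.

n₁ = 140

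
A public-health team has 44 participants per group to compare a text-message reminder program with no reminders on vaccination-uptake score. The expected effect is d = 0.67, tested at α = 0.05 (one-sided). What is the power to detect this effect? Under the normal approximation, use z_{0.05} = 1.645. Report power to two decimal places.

power ≈ 0.93

For two equal groups, power = Φ(d·√(n/2) − z_{α}).
d·√(n/2) = 0.67 × √(44/2) = 0.67 × 4.690 = 3.143.
z_β = 3.143 − 1.645 = 1.498.
Power = Φ(1.498) = 0.933.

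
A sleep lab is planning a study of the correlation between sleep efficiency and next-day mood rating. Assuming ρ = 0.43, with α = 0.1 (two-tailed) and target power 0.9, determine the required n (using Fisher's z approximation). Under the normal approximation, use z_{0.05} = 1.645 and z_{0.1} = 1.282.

Fisher's z: C = ½·ln((1+r)/(1−r)) = ½·ln(2.5088) = 0.4599.
n = ((z_{α/2} + z_β)/C)² + 3.
(1.645 + 1.282) / 0.4599 = 2.927 / 0.4599 = 6.364.
n = 6.364² + 3 = 40.51 + 3 = 43.5.
Round up.

n = 44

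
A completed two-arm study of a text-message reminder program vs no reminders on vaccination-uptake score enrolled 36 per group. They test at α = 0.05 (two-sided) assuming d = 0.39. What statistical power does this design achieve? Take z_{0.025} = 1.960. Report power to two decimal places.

power ≈ 0.38

For two equal groups, power = Φ(d·√(n/2) − z_{α/2}).
d·√(n/2) = 0.39 × √(36/2) = 0.39 × 4.243 = 1.655.
z_β = 1.655 − 1.960 = -0.305.
Power = Φ(-0.305) = 0.380.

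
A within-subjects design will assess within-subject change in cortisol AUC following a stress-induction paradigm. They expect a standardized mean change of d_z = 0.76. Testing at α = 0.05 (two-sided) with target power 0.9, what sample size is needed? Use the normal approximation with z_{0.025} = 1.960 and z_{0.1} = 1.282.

n = 19 pairs

For a paired (one-sample on differences) test: n = ((z_{α/2} + z_β) / d)².
z_{α/2} + z_β = 1.960 + 1.282 = 3.242.
n = (3.242 / 0.76)² = 4.266² = 18.20.
Round up.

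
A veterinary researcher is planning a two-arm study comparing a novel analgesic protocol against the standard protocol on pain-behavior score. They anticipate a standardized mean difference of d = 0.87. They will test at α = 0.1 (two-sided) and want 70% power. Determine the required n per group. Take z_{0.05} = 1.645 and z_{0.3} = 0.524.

For two independent groups with equal n: n = 2·((z_{α/2} + z_β) / d)².
z_{α/2} + z_β = 1.645 + 0.524 = 2.169.
n = 2 × (2.169 / 0.87)² = 2 × 2.493² = 2 × 6.22 = 12.4.
Round up to the next whole participant.

n = 13 per group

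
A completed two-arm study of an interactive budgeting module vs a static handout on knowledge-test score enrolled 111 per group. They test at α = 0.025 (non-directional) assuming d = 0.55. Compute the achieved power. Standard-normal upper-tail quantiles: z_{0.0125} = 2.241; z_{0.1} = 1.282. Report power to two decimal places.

For two equal groups, power = Φ(d·√(n/2) − z_{α/2}).
d·√(n/2) = 0.55 × √(111/2) = 0.55 × 7.450 = 4.097.
z_β = 4.097 − 2.241 = 1.856.
Power = Φ(1.856) = 0.968.

power ≈ 0.97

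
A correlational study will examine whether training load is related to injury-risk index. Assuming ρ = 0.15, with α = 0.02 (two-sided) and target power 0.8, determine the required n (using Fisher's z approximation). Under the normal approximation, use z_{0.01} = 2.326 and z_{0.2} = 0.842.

n = 443

Fisher's z: C = ½·ln((1+r)/(1−r)) = ½·ln(1.3529) = 0.1511.
n = ((z_{α/2} + z_β)/C)² + 3.
(2.326 + 0.842) / 0.1511 = 3.168 / 0.1511 = 20.966.
n = 20.966² + 3 = 439.58 + 3 = 442.6.
Round up.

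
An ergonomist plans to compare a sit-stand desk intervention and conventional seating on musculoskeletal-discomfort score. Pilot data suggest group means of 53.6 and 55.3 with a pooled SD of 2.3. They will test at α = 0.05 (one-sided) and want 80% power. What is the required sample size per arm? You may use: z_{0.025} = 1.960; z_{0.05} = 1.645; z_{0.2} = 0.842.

n = 23 per group

Cohen's d = |M₁ − M₂| / SD_pooled = |53.6 − 55.3| / 2.3 = 1.7 / 2.3 = 0.739.
For two independent groups with equal n: n = 2·((z_{α} + z_β) / d)².
z_{α} + z_β = 1.645 + 0.842 = 2.487.
n = 2 × (2.487 / 0.739)² = 2 × 3.365² = 2 × 11.33 = 22.7.
Round up to the next whole participant.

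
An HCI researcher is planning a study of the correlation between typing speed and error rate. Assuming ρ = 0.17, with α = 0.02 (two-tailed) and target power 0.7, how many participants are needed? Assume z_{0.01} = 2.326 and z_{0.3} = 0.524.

n = 279

Fisher's z: C = ½·ln((1+r)/(1−r)) = ½·ln(1.4096) = 0.1717.
n = ((z_{α/2} + z_β)/C)² + 3.
(2.326 + 0.524) / 0.1717 = 2.850 / 0.1717 = 16.599.
n = 16.599² + 3 = 275.52 + 3 = 278.5.
Round up.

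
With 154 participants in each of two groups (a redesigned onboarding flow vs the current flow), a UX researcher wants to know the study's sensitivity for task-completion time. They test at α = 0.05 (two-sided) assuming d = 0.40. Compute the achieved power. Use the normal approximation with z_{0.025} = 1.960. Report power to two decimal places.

power ≈ 0.94

For two equal groups, power = Φ(d·√(n/2) − z_{α/2}).
d·√(n/2) = 0.40 × √(154/2) = 0.40 × 8.775 = 3.510.
z_β = 3.510 − 1.960 = 1.550.
Power = Φ(1.550) = 0.939.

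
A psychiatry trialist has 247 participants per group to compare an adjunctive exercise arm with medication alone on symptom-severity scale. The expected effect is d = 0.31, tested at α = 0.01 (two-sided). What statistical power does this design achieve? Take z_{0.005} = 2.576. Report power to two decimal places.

power ≈ 0.81

For two equal groups, power = Φ(d·√(n/2) − z_{α/2}).
d·√(n/2) = 0.31 × √(247/2) = 0.31 × 11.113 = 3.445.
z_β = 3.445 − 2.576 = 0.869.
Power = Φ(0.869) = 0.808.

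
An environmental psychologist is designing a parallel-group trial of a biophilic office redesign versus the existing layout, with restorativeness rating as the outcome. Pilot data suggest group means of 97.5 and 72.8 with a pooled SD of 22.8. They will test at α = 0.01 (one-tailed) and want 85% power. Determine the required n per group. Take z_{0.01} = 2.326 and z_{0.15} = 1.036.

Cohen's d = |M₁ − M₂| / SD_pooled = |97.5 − 72.8| / 22.8 = 24.7 / 22.8 = 1.083.
For two independent groups with equal n: n = 2·((z_{α} + z_β) / d)².
z_{α} + z_β = 2.326 + 1.036 = 3.362.
n = 2 × (3.362 / 1.083)² = 2 × 3.104² = 2 × 9.64 = 19.3.
Round up to the next whole participant.

n = 20 per group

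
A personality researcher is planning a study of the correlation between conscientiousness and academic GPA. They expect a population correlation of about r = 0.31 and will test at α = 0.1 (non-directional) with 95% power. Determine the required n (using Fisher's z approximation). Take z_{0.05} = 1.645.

n = 109

Fisher's z: C = ½·ln((1+r)/(1−r)) = ½·ln(1.8986) = 0.3205.
n = ((z_{α/2} + z_β)/C)² + 3.
(1.645 + 1.645) / 0.3205 = 3.290 / 0.3205 = 10.265.
n = 10.265² + 3 = 105.37 + 3 = 108.4.
Round up.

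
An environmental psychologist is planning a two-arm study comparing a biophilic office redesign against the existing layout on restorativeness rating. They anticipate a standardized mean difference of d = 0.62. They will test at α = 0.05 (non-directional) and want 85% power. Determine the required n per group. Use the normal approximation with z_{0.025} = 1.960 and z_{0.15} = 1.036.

For two independent groups with equal n: n = 2·((z_{α/2} + z_β) / d)².
z_{α/2} + z_β = 1.960 + 1.036 = 2.996.
n = 2 × (2.996 / 0.62)² = 2 × 4.832² = 2 × 23.35 = 46.7.
Round up to the next whole participant.

n = 47 per group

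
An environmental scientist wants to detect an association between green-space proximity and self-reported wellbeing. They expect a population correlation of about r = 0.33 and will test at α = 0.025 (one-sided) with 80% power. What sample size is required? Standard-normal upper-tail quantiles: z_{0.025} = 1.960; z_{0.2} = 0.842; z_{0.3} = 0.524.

n = 70

Fisher's z: C = ½·ln((1+r)/(1−r)) = ½·ln(1.9851) = 0.3428.
n = ((z_{α} + z_β)/C)² + 3.
(1.960 + 0.842) / 0.3428 = 2.802 / 0.3428 = 8.174.
n = 8.174² + 3 = 66.81 + 3 = 69.8.
Round up.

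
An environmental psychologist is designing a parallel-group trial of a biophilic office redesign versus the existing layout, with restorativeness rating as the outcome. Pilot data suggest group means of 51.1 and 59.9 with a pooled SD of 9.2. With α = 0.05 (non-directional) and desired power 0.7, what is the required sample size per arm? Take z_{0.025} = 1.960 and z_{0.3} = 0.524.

Cohen's d = |M₁ − M₂| / SD_pooled = |51.1 − 59.9| / 9.2 = 8.8 / 9.2 = 0.957.
For two independent groups with equal n: n = 2·((z_{α/2} + z_β) / d)².
z_{α/2} + z_β = 1.960 + 0.524 = 2.484.
n = 2 × (2.484 / 0.957)² = 2 × 2.596² = 2 × 6.74 = 13.5.
Round up to the next whole participant.

n = 14 per group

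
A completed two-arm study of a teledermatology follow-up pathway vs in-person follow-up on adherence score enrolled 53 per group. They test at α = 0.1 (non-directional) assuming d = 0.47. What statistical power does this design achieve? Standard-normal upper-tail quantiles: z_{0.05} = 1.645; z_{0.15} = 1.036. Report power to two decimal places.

power ≈ 0.78

For two equal groups, power = Φ(d·√(n/2) − z_{α/2}).
d·√(n/2) = 0.47 × √(53/2) = 0.47 × 5.148 = 2.419.
z_β = 2.419 − 1.645 = 0.774.
Power = Φ(0.774) = 0.781.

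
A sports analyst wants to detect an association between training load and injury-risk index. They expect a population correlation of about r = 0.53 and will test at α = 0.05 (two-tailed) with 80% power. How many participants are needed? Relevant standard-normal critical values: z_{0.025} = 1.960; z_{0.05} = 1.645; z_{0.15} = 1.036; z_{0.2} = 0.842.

Fisher's z: C = ½·ln((1+r)/(1−r)) = ½·ln(3.2553) = 0.5901.
n = ((z_{α/2} + z_β)/C)² + 3.
(1.960 + 0.842) / 0.5901 = 2.802 / 0.5901 = 4.748.
n = 4.748² + 3 = 22.55 + 3 = 25.5.
Round up.

n = 26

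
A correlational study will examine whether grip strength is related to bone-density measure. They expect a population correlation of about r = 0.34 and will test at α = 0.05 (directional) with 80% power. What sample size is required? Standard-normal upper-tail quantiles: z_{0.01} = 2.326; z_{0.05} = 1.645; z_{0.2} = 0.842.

Fisher's z: C = ½·ln((1+r)/(1−r)) = ½·ln(2.0303) = 0.3541.
n = ((z_{α} + z_β)/C)² + 3.
(1.645 + 0.842) / 0.3541 = 2.487 / 0.3541 = 7.023.
n = 7.023² + 3 = 49.33 + 3 = 52.3.
Round up.

n = 53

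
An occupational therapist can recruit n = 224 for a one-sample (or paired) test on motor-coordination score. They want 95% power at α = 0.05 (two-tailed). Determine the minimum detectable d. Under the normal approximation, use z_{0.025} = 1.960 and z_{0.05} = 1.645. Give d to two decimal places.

d_min ≈ 0.24

For a single sample (or paired design) of n = 224: d_min = (z_{α/2} + z_β)/√n.
z-sum = 1.960 + 1.645 = 3.605.
d_min = 3.605 / √224 = 3.605 / 14.967 = 0.241.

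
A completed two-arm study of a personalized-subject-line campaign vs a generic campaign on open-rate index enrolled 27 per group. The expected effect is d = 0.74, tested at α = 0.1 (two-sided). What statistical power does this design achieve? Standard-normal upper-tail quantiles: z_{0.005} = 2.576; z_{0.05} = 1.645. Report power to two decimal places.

power ≈ 0.86

For two equal groups, power = Φ(d·√(n/2) − z_{α/2}).
d·√(n/2) = 0.74 × √(27/2) = 0.74 × 3.674 = 2.719.
z_β = 2.719 − 1.645 = 1.074.
Power = Φ(1.074) = 0.859.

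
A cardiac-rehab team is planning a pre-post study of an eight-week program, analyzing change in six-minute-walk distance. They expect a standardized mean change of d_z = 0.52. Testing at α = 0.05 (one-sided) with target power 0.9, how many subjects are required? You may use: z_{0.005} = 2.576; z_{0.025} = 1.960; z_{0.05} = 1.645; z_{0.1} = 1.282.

For a paired (one-sample on differences) test: n = ((z_{α} + z_β) / d)².
z_{α} + z_β = 1.645 + 1.282 = 2.927.
n = (2.927 / 0.52)² = 5.629² = 31.68.
Round up.

n = 32 pairs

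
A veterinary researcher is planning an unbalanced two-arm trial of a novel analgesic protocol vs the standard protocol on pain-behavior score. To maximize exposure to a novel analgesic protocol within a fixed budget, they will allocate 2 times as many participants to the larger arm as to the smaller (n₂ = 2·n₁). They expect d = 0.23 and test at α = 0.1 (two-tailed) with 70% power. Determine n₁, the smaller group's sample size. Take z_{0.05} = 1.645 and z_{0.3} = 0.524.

With allocation ratio k = n₂/n₁ = 2, Var(x̄₁−x̄₂) = σ²(1/n₁ + 1/(k·n₁)) = σ²·(k+1)/(k·n₁).
So n₁ = (1 + 1/k)·((z_{α/2} + z_β)/d)² = 1.500 × (2.169/0.23)².
n₁ = 1.500 × 88.93 = 133.4.
Round up: n₁ = 134, giving n₂ = 2 × 134 = 268.

n₁ = 134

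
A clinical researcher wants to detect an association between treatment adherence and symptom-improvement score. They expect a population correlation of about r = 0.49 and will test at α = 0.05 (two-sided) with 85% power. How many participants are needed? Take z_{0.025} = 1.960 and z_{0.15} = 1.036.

Fisher's z: C = ½·ln((1+r)/(1−r)) = ½·ln(2.9216) = 0.5361.
n = ((z_{α/2} + z_β)/C)² + 3.
(1.960 + 1.036) / 0.5361 = 2.996 / 0.5361 = 5.589.
n = 5.589² + 3 = 31.23 + 3 = 34.2.
Round up.

n = 35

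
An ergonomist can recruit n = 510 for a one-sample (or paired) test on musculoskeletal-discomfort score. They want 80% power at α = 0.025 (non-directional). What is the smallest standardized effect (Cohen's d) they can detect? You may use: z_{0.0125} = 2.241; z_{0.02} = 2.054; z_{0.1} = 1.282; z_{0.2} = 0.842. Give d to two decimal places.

d_min ≈ 0.14

For a single sample (or paired design) of n = 510: d_min = (z_{α/2} + z_β)/√n.
z-sum = 2.241 + 0.842 = 3.083.
d_min = 3.083 / √510 = 3.083 / 22.583 = 0.137.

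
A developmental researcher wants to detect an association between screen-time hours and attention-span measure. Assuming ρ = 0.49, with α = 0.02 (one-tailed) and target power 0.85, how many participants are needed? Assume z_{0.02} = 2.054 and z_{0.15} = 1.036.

Fisher's z: C = ½·ln((1+r)/(1−r)) = ½·ln(2.9216) = 0.5361.
n = ((z_{α} + z_β)/C)² + 3.
(2.054 + 1.036) / 0.5361 = 3.090 / 0.5361 = 5.764.
n = 5.764² + 3 = 33.22 + 3 = 36.2.
Round up.

n = 37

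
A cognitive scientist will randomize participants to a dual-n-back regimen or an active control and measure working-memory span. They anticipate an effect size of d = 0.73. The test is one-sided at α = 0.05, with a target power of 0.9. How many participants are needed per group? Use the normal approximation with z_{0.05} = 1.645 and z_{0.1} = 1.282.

n = 33 per group

For two independent groups with equal n: n = 2·((z_{α} + z_β) / d)².
z_{α} + z_β = 1.645 + 1.282 = 2.927.
n = 2 × (2.927 / 0.73)² = 2 × 4.010² = 2 × 16.08 = 32.2.
Round up to the next whole participant.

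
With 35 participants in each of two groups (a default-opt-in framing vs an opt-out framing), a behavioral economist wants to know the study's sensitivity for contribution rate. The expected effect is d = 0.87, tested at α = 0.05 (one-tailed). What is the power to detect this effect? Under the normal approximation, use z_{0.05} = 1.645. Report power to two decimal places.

For two equal groups, power = Φ(d·√(n/2) − z_{α}).
d·√(n/2) = 0.87 × √(35/2) = 0.87 × 4.183 = 3.639.
z_β = 3.639 − 1.645 = 1.994.
Power = Φ(1.994) = 0.977.

power ≈ 0.98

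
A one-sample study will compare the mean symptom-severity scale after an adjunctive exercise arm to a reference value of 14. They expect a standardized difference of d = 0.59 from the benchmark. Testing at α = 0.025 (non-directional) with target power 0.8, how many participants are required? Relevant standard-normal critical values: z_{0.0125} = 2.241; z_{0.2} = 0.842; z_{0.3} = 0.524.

For a one-sample test: n = ((z_{α/2} + z_β) / d)².
z_{α/2} + z_β = 2.241 + 0.842 = 3.083.
n = (3.083 / 0.59)² = 5.225² = 27.31.
Round up.

n = 28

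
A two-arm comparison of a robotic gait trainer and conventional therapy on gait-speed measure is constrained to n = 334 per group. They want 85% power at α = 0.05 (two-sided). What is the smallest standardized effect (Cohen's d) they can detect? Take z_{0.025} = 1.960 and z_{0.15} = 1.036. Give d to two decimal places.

For two independent groups of n = 334 each: d_min = (z_{α/2} + z_β)·√(2/n).
z-sum = 1.960 + 1.036 = 2.996.
d_min = 2.996 × √(2/334) = 2.996 × 0.0774 = 0.232.

d_min ≈ 0.23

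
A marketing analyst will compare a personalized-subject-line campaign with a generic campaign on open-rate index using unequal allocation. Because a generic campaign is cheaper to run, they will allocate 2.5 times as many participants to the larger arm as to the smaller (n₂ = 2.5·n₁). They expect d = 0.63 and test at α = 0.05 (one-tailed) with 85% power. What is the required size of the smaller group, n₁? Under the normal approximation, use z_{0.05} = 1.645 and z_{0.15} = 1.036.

n₁ = 26

With allocation ratio k = n₂/n₁ = 2.5, Var(x̄₁−x̄₂) = σ²(1/n₁ + 1/(k·n₁)) = σ²·(k+1)/(k·n₁).
So n₁ = (1 + 1/k)·((z_{α} + z_β)/d)² = 1.400 × (2.681/0.63)².
n₁ = 1.400 × 18.11 = 25.4.
Round up: n₁ = 26, giving n₂ = 2.5 × 26 = 65.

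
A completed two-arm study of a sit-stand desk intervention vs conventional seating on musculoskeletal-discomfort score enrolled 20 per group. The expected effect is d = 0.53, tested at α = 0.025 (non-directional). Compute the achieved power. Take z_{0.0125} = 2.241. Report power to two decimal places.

power ≈ 0.29

For two equal groups, power = Φ(d·√(n/2) − z_{α/2}).
d·√(n/2) = 0.53 × √(20/2) = 0.53 × 3.162 = 1.676.
z_β = 1.676 − 2.241 = -0.565.
Power = Φ(-0.565) = 0.286.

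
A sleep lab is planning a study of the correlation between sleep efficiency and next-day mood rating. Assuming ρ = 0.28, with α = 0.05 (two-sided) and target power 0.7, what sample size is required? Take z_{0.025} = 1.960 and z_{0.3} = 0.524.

Fisher's z: C = ½·ln((1+r)/(1−r)) = ½·ln(1.7778) = 0.2877.
n = ((z_{α/2} + z_β)/C)² + 3.
(1.960 + 0.524) / 0.2877 = 2.484 / 0.2877 = 8.634.
n = 8.634² + 3 = 74.55 + 3 = 77.5.
Round up.

n = 78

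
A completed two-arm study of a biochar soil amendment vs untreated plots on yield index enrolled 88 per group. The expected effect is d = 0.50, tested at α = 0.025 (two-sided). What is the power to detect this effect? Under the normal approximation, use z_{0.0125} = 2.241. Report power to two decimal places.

power ≈ 0.86

For two equal groups, power = Φ(d·√(n/2) − z_{α/2}).
d·√(n/2) = 0.50 × √(88/2) = 0.50 × 6.633 = 3.317.
z_β = 3.317 − 2.241 = 1.076.
Power = Φ(1.076) = 0.859.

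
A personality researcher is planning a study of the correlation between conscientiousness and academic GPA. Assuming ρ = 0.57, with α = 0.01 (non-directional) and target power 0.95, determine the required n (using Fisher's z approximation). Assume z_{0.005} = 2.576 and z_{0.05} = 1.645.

Fisher's z: C = ½·ln((1+r)/(1−r)) = ½·ln(3.6512) = 0.6475.
n = ((z_{α/2} + z_β)/C)² + 3.
(2.576 + 1.645) / 0.6475 = 4.221 / 0.6475 = 6.519.
n = 6.519² + 3 = 42.50 + 3 = 45.5.
Round up.

n = 46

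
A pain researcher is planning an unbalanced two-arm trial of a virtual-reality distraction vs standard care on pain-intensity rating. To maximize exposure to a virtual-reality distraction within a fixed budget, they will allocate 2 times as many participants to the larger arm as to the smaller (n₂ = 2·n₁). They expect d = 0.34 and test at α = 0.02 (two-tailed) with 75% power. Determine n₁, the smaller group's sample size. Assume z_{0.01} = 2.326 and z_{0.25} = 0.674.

With allocation ratio k = n₂/n₁ = 2, Var(x̄₁−x̄₂) = σ²(1/n₁ + 1/(k·n₁)) = σ²·(k+1)/(k·n₁).
So n₁ = (1 + 1/k)·((z_{α/2} + z_β)/d)² = 1.500 × (3.000/0.34)².
n₁ = 1.500 × 77.85 = 116.8.
Round up: n₁ = 117, giving n₂ = 2 × 117 = 234.

n₁ = 117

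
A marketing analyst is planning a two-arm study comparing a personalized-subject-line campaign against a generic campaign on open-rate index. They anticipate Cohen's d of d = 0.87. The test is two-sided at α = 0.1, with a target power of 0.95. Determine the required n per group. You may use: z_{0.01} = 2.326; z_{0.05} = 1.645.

For two independent groups with equal n: n = 2·((z_{α/2} + z_β) / d)².
z_{α/2} + z_β = 1.645 + 1.645 = 3.290.
n = 2 × (3.290 / 0.87)² = 2 × 3.782² = 2 × 14.30 = 28.6.
Round up to the next whole participant.

n = 29 per group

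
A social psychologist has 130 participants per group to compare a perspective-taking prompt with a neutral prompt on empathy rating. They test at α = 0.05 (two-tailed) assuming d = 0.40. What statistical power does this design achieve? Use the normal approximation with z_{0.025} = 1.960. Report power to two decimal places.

For two equal groups, power = Φ(d·√(n/2) − z_{α/2}).
d·√(n/2) = 0.40 × √(130/2) = 0.40 × 8.062 = 3.225.
z_β = 3.225 − 1.960 = 1.265.
Power = Φ(1.265) = 0.897.

power ≈ 0.90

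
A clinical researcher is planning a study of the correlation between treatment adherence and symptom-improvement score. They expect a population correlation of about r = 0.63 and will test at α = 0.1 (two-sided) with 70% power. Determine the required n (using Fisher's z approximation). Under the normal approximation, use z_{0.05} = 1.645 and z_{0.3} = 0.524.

Fisher's z: C = ½·ln((1+r)/(1−r)) = ½·ln(4.4054) = 0.7414.
n = ((z_{α/2} + z_β)/C)² + 3.
(1.645 + 0.524) / 0.7414 = 2.169 / 0.7414 = 2.926.
n = 2.926² + 3 = 8.56 + 3 = 11.6.
Round up.

n = 12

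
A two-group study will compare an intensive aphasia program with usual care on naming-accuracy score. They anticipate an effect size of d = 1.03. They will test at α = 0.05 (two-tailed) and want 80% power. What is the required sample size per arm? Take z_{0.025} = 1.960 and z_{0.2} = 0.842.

For two independent groups with equal n: n = 2·((z_{α/2} + z_β) / d)².
z_{α/2} + z_β = 1.960 + 0.842 = 2.802.
n = 2 × (2.802 / 1.03)² = 2 × 2.720² = 2 × 7.40 = 14.8.
Round up to the next whole participant.

n = 15 per group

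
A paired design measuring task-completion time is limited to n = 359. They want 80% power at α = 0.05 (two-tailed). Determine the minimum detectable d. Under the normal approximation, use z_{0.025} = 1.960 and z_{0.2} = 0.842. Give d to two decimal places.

d_min ≈ 0.15

For a single sample (or paired design) of n = 359: d_min = (z_{α/2} + z_β)/√n.
z-sum = 1.960 + 0.842 = 2.802.
d_min = 2.802 / √359 = 2.802 / 18.947 = 0.148.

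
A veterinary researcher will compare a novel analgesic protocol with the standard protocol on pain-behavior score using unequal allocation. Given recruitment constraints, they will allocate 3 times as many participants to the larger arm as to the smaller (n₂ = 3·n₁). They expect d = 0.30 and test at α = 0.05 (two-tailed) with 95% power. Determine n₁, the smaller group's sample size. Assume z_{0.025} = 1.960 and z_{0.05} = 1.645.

With allocation ratio k = n₂/n₁ = 3, Var(x̄₁−x̄₂) = σ²(1/n₁ + 1/(k·n₁)) = σ²·(k+1)/(k·n₁).
So n₁ = (1 + 1/k)·((z_{α/2} + z_β)/d)² = 1.333 × (3.605/0.30)².
n₁ = 1.333 × 144.40 = 192.5.
Round up: n₁ = 193, giving n₂ = 3 × 193 = 579.

n₁ = 193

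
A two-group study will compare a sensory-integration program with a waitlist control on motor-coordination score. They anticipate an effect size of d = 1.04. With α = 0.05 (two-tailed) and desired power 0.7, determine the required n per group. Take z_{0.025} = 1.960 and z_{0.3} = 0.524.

n = 12 per group

For two independent groups with equal n: n = 2·((z_{α/2} + z_β) / d)².
z_{α/2} + z_β = 1.960 + 0.524 = 2.484.
n = 2 × (2.484 / 1.04)² = 2 × 2.388² = 2 × 5.70 = 11.4.
Round up to the next whole participant.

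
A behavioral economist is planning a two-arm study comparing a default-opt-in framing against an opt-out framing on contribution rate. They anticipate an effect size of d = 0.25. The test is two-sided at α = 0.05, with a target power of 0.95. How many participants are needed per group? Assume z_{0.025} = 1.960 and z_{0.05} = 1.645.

For two independent groups with equal n: n = 2·((z_{α/2} + z_β) / d)².
z_{α/2} + z_β = 1.960 + 1.645 = 3.605.
n = 2 × (3.605 / 0.25)² = 2 × 14.420² = 2 × 207.94 = 415.9.
Round up to the next whole participant.

n = 416 per group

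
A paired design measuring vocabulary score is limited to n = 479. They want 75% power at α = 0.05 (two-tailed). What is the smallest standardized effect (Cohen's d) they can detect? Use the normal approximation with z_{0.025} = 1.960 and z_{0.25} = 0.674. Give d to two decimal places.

For a single sample (or paired design) of n = 479: d_min = (z_{α/2} + z_β)/√n.
z-sum = 1.960 + 0.674 = 2.634.
d_min = 2.634 / √479 = 2.634 / 21.886 = 0.120.

d_min ≈ 0.12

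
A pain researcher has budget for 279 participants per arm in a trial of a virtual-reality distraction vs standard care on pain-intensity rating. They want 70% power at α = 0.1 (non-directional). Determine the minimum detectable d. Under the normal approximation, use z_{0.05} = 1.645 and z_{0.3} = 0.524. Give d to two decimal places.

d_min ≈ 0.18

For two independent groups of n = 279 each: d_min = (z_{α/2} + z_β)·√(2/n).
z-sum = 1.645 + 0.524 = 2.169.
d_min = 2.169 × √(2/279) = 2.169 × 0.0847 = 0.184.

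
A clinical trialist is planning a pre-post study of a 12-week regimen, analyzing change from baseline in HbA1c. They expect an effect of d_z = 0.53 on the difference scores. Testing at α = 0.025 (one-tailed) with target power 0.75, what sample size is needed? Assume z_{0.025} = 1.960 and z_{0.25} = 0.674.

For a paired (one-sample on differences) test: n = ((z_{α} + z_β) / d)².
z_{α} + z_β = 1.960 + 0.674 = 2.634.
n = (2.634 / 0.53)² = 4.970² = 24.70.
Round up.

n = 25 pairs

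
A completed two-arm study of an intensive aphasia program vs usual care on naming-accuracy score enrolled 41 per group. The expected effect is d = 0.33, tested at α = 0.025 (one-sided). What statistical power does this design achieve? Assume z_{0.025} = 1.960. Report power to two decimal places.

For two equal groups, power = Φ(d·√(n/2) − z_{α}).
d·√(n/2) = 0.33 × √(41/2) = 0.33 × 4.528 = 1.494.
z_β = 1.494 − 1.960 = -0.466.
Power = Φ(-0.466) = 0.321.

power ≈ 0.32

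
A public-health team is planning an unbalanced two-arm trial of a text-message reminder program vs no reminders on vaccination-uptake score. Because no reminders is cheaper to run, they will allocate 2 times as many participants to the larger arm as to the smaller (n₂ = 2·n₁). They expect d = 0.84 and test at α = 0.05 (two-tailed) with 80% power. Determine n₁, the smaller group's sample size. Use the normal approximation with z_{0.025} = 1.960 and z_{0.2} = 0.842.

n₁ = 17

With allocation ratio k = n₂/n₁ = 2, Var(x̄₁−x̄₂) = σ²(1/n₁ + 1/(k·n₁)) = σ²·(k+1)/(k·n₁).
So n₁ = (1 + 1/k)·((z_{α/2} + z_β)/d)² = 1.500 × (2.802/0.84)².
n₁ = 1.500 × 11.13 = 16.7.
Round up: n₁ = 17, giving n₂ = 2 × 17 = 34.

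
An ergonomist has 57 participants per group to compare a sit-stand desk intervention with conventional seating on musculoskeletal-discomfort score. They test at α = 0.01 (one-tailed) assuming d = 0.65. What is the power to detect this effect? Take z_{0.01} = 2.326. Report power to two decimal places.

power ≈ 0.87

For two equal groups, power = Φ(d·√(n/2) − z_{α}).
d·√(n/2) = 0.65 × √(57/2) = 0.65 × 5.339 = 3.470.
z_β = 3.470 − 2.326 = 1.144.
Power = Φ(1.144) = 0.874.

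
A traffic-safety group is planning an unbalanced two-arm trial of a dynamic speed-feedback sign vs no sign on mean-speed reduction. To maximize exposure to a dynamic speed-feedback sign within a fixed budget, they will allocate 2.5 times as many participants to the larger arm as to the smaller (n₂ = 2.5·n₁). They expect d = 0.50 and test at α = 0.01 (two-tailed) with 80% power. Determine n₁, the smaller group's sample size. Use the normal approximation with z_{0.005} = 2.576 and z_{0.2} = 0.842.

n₁ = 66

With allocation ratio k = n₂/n₁ = 2.5, Var(x̄₁−x̄₂) = σ²(1/n₁ + 1/(k·n₁)) = σ²·(k+1)/(k·n₁).
So n₁ = (1 + 1/k)·((z_{α/2} + z_β)/d)² = 1.400 × (3.418/0.50)².
n₁ = 1.400 × 46.73 = 65.4.
Round up: n₁ = 66, giving n₂ = 2.5 × 66 = 165.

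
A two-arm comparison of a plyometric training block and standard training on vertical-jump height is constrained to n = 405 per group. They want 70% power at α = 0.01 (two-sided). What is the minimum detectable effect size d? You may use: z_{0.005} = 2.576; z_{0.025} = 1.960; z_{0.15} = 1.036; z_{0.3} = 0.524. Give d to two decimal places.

For two independent groups of n = 405 each: d_min = (z_{α/2} + z_β)·√(2/n).
z-sum = 2.576 + 0.524 = 3.100.
d_min = 3.100 × √(2/405) = 3.100 × 0.0703 = 0.218.

d_min ≈ 0.22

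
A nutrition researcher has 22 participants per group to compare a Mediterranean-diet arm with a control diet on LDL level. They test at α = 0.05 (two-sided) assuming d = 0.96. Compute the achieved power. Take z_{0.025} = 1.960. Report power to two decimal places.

For two equal groups, power = Φ(d·√(n/2) − z_{α/2}).
d·√(n/2) = 0.96 × √(22/2) = 0.96 × 3.317 = 3.184.
z_β = 3.184 − 1.960 = 1.224.
Power = Φ(1.224) = 0.890.

power ≈ 0.89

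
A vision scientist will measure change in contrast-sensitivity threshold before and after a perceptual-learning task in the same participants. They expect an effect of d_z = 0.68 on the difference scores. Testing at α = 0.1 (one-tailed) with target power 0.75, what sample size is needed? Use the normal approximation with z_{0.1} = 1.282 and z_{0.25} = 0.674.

n = 9 pairs

For a paired (one-sample on differences) test: n = ((z_{α} + z_β) / d)².
z_{α} + z_β = 1.282 + 0.674 = 1.956.
n = (1.956 / 0.68)² = 2.876² = 8.27.
Round up.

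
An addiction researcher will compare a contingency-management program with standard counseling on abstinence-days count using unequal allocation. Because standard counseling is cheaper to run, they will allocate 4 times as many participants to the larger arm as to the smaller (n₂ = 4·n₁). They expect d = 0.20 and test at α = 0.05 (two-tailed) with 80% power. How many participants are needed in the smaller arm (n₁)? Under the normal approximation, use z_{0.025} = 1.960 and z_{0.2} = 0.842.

With allocation ratio k = n₂/n₁ = 4, Var(x̄₁−x̄₂) = σ²(1/n₁ + 1/(k·n₁)) = σ²·(k+1)/(k·n₁).
So n₁ = (1 + 1/k)·((z_{α/2} + z_β)/d)² = 1.250 × (2.802/0.20)².
n₁ = 1.250 × 196.28 = 245.4.
Round up: n₁ = 246, giving n₂ = 4 × 246 = 984.

n₁ = 246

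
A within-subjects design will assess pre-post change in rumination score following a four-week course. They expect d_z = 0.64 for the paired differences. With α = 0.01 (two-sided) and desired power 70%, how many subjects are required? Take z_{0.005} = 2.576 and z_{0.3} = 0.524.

For a paired (one-sample on differences) test: n = ((z_{α/2} + z_β) / d)².
z_{α/2} + z_β = 2.576 + 0.524 = 3.100.
n = (3.100 / 0.64)² = 4.844² = 23.46.
Round up.

n = 24 pairs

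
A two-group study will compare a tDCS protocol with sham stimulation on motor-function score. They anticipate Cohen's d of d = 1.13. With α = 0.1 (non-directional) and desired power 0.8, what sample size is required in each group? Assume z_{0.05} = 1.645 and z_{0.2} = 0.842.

For two independent groups with equal n: n = 2·((z_{α/2} + z_β) / d)².
z_{α/2} + z_β = 1.645 + 0.842 = 2.487.
n = 2 × (2.487 / 1.13)² = 2 × 2.201² = 2 × 4.84 = 9.7.
Round up to the next whole participant.

n = 10 per group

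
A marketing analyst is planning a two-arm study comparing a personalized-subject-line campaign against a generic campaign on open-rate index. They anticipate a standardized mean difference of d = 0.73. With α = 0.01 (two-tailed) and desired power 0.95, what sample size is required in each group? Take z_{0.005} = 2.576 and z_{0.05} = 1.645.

For two independent groups with equal n: n = 2·((z_{α/2} + z_β) / d)².
z_{α/2} + z_β = 2.576 + 1.645 = 4.221.
n = 2 × (4.221 / 0.73)² = 2 × 5.782² = 2 × 33.43 = 66.9.
Round up to the next whole participant.

n = 67 per group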